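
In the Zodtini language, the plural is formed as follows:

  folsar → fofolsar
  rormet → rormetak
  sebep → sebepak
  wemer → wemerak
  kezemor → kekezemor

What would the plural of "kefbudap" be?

kekefbudap

"kefbudap" has last vowel 'a'. The one such stem in the data (folsar → fofolsar) repeats the first consonant+vowel as a prefix (as does kezemor), so the same rule applies.
So kefbudap → kekefbudap.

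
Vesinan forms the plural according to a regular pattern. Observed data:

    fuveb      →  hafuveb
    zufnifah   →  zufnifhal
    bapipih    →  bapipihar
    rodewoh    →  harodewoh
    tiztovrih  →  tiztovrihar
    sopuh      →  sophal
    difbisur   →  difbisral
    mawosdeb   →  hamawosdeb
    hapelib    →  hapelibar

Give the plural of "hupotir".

tiztovrih and rodewoh both end in -h yet inflect differently (tiztovrihar, harodewoh), so the final letter is not what conditions the rule; the last vowel is.
"hupotir" has last vowel 'i'. The stems whose last vowel is 'i' (tiztovrih → tiztovrihar, bapipih → bapipihar, hapelib → hapelibar) add -ar.
So hupotir → hupotirar.

hupotirar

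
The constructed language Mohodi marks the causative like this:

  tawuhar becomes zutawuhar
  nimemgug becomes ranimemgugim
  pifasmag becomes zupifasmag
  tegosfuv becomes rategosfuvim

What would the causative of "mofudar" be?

zumofudar

pifasmag and nimemgug both end in -g yet inflect differently (zupifasmag, ranimemgugim), so the final letter is not what conditions the rule; the last vowel is.
"mofudar" has last vowel 'a'. The stems whose last vowel is 'a' (tawuhar → zutawuhar, pifasmag → zupifasmag) add the prefix zu-.
So mofudar → zumofudar.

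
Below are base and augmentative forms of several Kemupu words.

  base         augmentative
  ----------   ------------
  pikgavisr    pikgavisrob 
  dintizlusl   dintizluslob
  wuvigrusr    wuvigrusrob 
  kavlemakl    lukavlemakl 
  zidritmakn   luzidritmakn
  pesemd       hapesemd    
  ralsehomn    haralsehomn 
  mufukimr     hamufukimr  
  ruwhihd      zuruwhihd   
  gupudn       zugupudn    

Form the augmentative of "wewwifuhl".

dintizlusl and kavlemakl both end in -l yet inflect differently (dintizluslob, lukavlemakl), so the final letter is not what conditions the rule; the second-to-last letter is.
"wewwifuhl" has second-to-last letter 'h'. The one such stem in the data (ruwhihd → zuruwhihd) adds the prefix zu-, so the same rule applies.
The other patterns: stems whose second-to-last letter is 's' add -ob; stems whose second-to-last letter is 'k' add the prefix lu-; stems whose second-to-last letter is 'm' add the prefix ha-.
So wewwifuhl → zuwewwifuhl.

zuwewwifuhl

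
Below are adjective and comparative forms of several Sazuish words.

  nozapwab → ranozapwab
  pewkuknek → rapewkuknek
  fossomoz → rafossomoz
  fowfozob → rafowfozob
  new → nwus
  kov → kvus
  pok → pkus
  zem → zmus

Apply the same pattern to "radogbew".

"radogbew" has 3 vowels. The stems with 3 vowels (nozapwab → ranozapwab, pewkuknek → rapewkuknek, fossomoz → rafossomoz) add the prefix ra-.
So radogbew → raradogbew.

raradogbew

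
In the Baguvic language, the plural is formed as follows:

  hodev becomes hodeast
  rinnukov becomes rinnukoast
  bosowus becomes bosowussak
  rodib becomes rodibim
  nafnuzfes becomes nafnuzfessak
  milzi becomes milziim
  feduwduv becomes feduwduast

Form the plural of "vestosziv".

vestosziast

nafnuzfes and hodev both have last vowel 'e' yet inflect differently (nafnuzfessak, hodeast), so the last vowel is not what conditions the rule; the final letter is.
"vestosziv" ends in -v. The stems ending in -v (hodev → hodeast, feduwduv → feduwduast, rinnukov → rinnukoast) drop the final letter and add -ast.
So vestosziv → vestosziast.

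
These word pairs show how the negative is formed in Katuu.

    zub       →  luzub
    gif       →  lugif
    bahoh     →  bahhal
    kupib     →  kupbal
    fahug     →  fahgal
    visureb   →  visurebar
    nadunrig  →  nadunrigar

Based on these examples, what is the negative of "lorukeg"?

zub and kupib both end in -b yet inflect differently (luzub, kupbal), so the final letter is not what conditions the rule; the number of vowels is.
"lorukeg" has 3 vowels. The stems with 3 vowels (visureb → visurebar, nadunrig → nadunrigar) add -ar.
The other patterns: stems with 1 vowel add the prefix lu-; stems with 2 vowels delete the last vowel and add -al.
So lorukeg → lorukegar.

lorukegar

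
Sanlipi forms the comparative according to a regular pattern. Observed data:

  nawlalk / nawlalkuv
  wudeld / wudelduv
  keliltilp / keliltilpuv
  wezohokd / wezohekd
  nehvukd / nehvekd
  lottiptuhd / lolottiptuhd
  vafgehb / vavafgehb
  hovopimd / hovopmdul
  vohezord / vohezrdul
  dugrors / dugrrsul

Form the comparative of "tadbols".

wudeld and wezohokd both end in -d yet inflect differently (wudelduv, wezohekd), so the final letter is not what conditions the rule; the second-to-last letter is.
"tadbols" has second-to-last letter 'l'. The stems whose second-to-last letter is 'l' (nawlalk → nawlalkuv, wudeld → wudelduv, keliltilp → keliltilpuv) add -uv.
So tadbols → tadbolsuv.

tadbolsuv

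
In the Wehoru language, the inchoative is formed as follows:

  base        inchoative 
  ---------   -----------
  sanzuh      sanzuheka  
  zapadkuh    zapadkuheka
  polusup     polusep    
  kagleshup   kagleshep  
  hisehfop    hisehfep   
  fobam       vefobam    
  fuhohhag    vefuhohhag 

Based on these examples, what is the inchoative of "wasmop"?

sanzuh and polusup both have last vowel 'u' yet inflect differently (sanzuheka, polusep), so the last vowel is not what conditions the rule; the final letter is.
"wasmop" ends in -p. The stems ending in -p (polusup → polusep, kagleshup → kagleshep, hisehfop → hisehfep) change the last vowel to 'e'.
The other patterns: stems ending in -h add -eka; stems ending in -g or -m add the prefix ve-.
So wasmop → wasmep.

wasmep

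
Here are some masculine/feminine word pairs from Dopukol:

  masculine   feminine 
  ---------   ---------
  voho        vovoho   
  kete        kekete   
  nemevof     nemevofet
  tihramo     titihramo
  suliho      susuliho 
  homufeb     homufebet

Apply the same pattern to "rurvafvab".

homufeb and kete both have last vowel 'e' yet inflect differently (homufebet, kekete), so the last vowel is not what conditions the rule; whether the stem ends in a vowel or a consonant is.
"rurvafvab" ends in a consonant. The stems ending in a consonant (nemevof → nemevofet, homufeb → homufebet) add -et.
The other pattern: stems ending in a vowel repeat the first consonant+vowel as a prefix.
So rurvafvab → rurvafvabet.

rurvafvabet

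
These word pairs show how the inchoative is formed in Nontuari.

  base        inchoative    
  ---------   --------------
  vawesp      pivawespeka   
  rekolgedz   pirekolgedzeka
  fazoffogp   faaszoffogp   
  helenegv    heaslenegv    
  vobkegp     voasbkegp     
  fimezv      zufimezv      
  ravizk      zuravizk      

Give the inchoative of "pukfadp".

pipukfadpeka

vawesp and fazoffogp both end in -p yet inflect differently (pivawespeka, faaszoffogp), so the final letter is not what conditions the rule; the second-to-last letter is.
"pukfadp" has second-to-last letter 'd'. The one such stem in the data (rekolgedz → pirekolgedzeka) adds pi- … -eka around the stem, so the same rule applies.
The other patterns: stems whose second-to-last letter is 'g' insert -as- after the first vowel; stems whose second-to-last letter is 'z' add the prefix zu-.
So pukfadp → pipukfadpeka.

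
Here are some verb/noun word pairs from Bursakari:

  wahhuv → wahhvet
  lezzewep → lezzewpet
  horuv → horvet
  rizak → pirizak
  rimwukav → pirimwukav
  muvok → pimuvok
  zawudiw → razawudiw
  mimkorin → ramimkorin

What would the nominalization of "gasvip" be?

ragasvip

wahhuv and rimwukav both end in -v yet inflect differently (wahhvet, pirimwukav), so the final letter is not what conditions the rule; the last vowel is.
"gasvip" has last vowel 'i'. The stems whose last vowel is 'i' (zawudiw → razawudiw, mimkorin → ramimkorin) add the prefix ra-.
So gasvip → ragasvip.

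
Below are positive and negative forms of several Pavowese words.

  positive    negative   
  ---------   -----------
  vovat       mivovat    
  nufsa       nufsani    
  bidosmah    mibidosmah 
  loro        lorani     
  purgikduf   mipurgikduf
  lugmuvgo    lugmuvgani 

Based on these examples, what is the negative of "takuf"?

mitakuf

"takuf" ends in a consonant. The stems ending in a consonant (purgikduf → mipurgikduf, bidosmah → mibidosmah, vovat → mivovat) add the prefix mi-.
The other pattern: stems ending in a vowel drop the final letter and add -ani.
So takuf → mitakuf.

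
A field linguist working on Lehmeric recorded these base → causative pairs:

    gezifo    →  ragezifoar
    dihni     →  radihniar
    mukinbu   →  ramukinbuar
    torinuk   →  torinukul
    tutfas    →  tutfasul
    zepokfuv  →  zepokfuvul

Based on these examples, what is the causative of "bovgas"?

"bovgas" ends in a consonant. The stems ending in a consonant (torinuk → torinukul, tutfas → tutfasul, zepokfuv → zepokfuvul) add -ul.
The other pattern: stems ending in a vowel add ra- … -ar around the stem.
So bovgas → bovgasul.

bovgasul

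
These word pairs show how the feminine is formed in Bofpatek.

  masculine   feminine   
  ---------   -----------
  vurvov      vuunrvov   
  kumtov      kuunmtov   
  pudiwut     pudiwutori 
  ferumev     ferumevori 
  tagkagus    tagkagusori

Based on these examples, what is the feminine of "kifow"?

vurvov and ferumev both end in -v yet inflect differently (vuunrvov, ferumevori), so the final letter is not what conditions the rule; the number of vowels is.
"kifow" has 2 vowels. The stems with 2 vowels (vurvov → vuunrvov, kumtov → kuunmtov) insert -un- after the first vowel.
So kifow → kiunfow.

kiunfow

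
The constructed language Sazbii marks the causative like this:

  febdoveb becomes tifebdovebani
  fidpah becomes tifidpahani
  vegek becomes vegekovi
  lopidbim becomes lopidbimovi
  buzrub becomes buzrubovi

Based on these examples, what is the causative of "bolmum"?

bolmumovi

"bolmum" begins with b-. The one such stem in the data (buzrub → buzrubovi) adds -ovi, so the same rule applies.
The other pattern: stems beginning with f- add ti- … -ani around the stem.
So bolmum → bolmumovi.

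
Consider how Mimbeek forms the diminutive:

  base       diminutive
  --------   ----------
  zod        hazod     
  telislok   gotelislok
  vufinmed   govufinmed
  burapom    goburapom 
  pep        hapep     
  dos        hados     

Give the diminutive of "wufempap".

gowufempap

vufinmed and zod both end in -d yet inflect differently (govufinmed, hazod), so the final letter is not what conditions the rule; the number of vowels is.
"wufempap" has 3 vowels. The stems with 3 vowels (telislok → gotelislok, burapom → goburapom, vufinmed → govufinmed) add the prefix go-.
So wufempap → gowufempap.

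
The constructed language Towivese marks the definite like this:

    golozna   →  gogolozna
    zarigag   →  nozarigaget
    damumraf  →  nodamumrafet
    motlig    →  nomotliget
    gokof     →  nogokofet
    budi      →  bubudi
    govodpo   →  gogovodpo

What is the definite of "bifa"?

"bifa" ends in a vowel. The stems ending in a vowel (golozna → gogolozna, govodpo → gogovodpo, budi → bubudi) repeat the first consonant+vowel as a prefix.
The other pattern: stems ending in a consonant add no- … -et around the stem.
So bifa → bibifa.

bibifa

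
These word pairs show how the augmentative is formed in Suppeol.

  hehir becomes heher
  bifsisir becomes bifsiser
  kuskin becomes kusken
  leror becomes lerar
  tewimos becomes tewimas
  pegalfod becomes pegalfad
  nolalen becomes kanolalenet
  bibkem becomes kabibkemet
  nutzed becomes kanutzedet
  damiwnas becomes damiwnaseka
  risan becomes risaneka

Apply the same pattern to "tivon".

hehir and leror both end in -r yet inflect differently (heher, lerar), so the final letter is not what conditions the rule; the last vowel is.
"tivon" has last vowel 'o'. The stems whose last vowel is 'o' (leror → lerar, tewimos → tewimas, pegalfod → pegalfad) change the last vowel to 'a'.
The other patterns: stems whose last vowel is 'i' change the last vowel to 'e'; stems whose last vowel is 'e' add ka- … -et around the stem; stems whose last vowel is 'a' add -eka.
So tivon → tivan.

tivan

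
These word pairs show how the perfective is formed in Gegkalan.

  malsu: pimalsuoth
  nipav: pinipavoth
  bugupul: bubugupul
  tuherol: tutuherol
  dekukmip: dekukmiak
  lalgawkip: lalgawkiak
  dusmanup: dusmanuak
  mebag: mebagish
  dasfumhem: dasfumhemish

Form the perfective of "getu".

malsu and bugupul both have last vowel 'u' yet inflect differently (pimalsuoth, bubugupul), so the last vowel is not what conditions the rule; the final letter is.
"getu" ends in -u. The one such stem in the data (malsu → pimalsuoth) adds pi- … -oth around the stem, so the same rule applies.
The other patterns: stems ending in -l repeat the first consonant+vowel as a prefix; stems ending in -p drop the final letter and add -ak; stems ending in -g or -m add -ish.
So getu → pigetuoth.

pigetuoth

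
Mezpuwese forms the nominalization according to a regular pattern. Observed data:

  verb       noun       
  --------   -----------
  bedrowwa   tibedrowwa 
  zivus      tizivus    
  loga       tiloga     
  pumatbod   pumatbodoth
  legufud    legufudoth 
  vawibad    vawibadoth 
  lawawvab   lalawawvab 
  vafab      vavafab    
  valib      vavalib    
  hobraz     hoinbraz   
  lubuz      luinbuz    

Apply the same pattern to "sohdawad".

sohdawadoth

zivus and legufud both have last vowel 'u' yet inflect differently (tizivus, legufudoth), so the last vowel is not what conditions the rule; the final letter is.
"sohdawad" ends in -d. The stems ending in -d (pumatbod → pumatbodoth, legufud → legufudoth, vawibad → vawibadoth) add -oth.
The other patterns: stems ending in -a or -s add the prefix ti-; stems ending in -b repeat the first consonant+vowel as a prefix; stems ending in -z insert -in- after the first vowel.
So sohdawad → sohdawadoth.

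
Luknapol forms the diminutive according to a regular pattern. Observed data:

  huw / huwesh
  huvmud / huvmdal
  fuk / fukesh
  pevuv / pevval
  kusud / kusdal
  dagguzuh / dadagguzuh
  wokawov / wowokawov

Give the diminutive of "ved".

"ved" has 1 vowel. The stems with 1 vowel (huw → huwesh, fuk → fukesh) add -esh.
The other patterns: stems with 2 vowels delete the last vowel and add -al; stems with 3 vowels repeat the first consonant+vowel as a prefix.
So ved → vedesh.

vedesh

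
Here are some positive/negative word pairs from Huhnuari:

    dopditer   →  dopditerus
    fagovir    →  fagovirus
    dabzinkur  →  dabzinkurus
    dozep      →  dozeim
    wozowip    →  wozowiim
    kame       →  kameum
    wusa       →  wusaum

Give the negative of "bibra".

bibraum

dopditer and dozep both have last vowel 'e' yet inflect differently (dopditerus, dozeim), so the last vowel is not what conditions the rule; the final letter is.
"bibra" ends in -a. The one such stem in the data (wusa → wusaum) adds -um, so the same rule applies.
The other patterns: stems ending in -r add -us; stems ending in -p drop the final letter and add -im.
So bibra → bibraum.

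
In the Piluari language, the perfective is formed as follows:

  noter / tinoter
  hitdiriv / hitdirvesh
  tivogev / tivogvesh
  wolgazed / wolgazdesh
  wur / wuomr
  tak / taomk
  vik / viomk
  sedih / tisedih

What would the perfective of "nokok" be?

wur and noter both end in -r yet inflect differently (wuomr, tinoter), so the final letter is not what conditions the rule; the number of vowels is.
"nokok" has 2 vowels. The stems with 2 vowels (noter → tinoter, sedih → tisedih) add the prefix ti-.
The other patterns: stems with 1 vowel insert -om- after the first vowel; stems with 3 vowels delete the last vowel and add -esh.
So nokok → tinokok.

tinokok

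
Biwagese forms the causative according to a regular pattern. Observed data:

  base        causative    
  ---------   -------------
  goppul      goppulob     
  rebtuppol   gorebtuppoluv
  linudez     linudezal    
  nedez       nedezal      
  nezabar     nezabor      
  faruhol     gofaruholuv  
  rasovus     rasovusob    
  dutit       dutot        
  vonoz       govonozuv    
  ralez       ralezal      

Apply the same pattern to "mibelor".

goppul and faruhol both end in -l yet inflect differently (goppulob, gofaruholuv), so the final letter is not what conditions the rule; the last vowel is.
"mibelor" has last vowel 'o'. The stems whose last vowel is 'o' (faruhol → gofaruholuv, vonoz → govonozuv, rebtuppol → gorebtuppoluv) add go- … -uv around the stem.
The other patterns: stems whose last vowel is 'u' add -ob; stems whose last vowel is 'a' or 'i' change the last vowel to 'o'; stems whose last vowel is 'e' add -al.
So mibelor → gomibeloruv.

gomibeloruv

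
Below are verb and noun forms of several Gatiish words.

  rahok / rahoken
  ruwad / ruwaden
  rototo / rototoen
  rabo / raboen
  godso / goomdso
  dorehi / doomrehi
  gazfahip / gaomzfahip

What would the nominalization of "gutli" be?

"gutli" begins with g-. The stems beginning with g- (godso → goomdso, gazfahip → gaomzfahip) insert -om- after the first vowel.
The other pattern: stems beginning with r- add -en.
So gutli → guomtli.

guomtli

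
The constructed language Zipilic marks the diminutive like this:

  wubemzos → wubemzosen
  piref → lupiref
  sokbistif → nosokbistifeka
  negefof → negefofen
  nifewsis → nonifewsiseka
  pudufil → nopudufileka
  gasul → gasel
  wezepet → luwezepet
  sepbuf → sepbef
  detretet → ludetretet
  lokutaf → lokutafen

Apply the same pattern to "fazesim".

piref and sokbistif both end in -f yet inflect differently (lupiref, nosokbistifeka), so the final letter is not what conditions the rule; the last vowel is.
"fazesim" has last vowel 'i'. The stems whose last vowel is 'i' (nifewsis → nonifewsiseka, pudufil → nopudufileka, sokbistif → nosokbistifeka) add no- … -eka around the stem.
The other patterns: stems whose last vowel is 'e' add the prefix lu-; stems whose last vowel is 'u' change the last vowel to 'e'; stems whose last vowel is 'a' or 'o' add -en.
So fazesim → nofazesimeka.

nofazesimeka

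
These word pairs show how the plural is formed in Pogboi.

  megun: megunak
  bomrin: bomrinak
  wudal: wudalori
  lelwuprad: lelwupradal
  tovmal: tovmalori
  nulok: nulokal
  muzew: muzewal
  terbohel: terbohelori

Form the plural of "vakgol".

"vakgol" ends in -l. The stems ending in -l (tovmal → tovmalori, terbohel → terbohelori, wudal → wudalori) add -ori.
The other patterns: stems ending in -n add -ak; stems ending in -d, -k or -w add -al.
So vakgol → vakgolori.

vakgolori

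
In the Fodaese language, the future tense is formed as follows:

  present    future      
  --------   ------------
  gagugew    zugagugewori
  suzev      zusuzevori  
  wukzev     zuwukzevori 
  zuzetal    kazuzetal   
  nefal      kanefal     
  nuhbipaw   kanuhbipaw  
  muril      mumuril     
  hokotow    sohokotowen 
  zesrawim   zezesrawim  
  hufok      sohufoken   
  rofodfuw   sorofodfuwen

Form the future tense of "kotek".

zukotekori

"kotek" has last vowel 'e'. The stems whose last vowel is 'e' (wukzev → zuwukzevori, suzev → zusuzevori, gagugew → zugagugewori) add zu- … -ori around the stem.
So kotek → zukotekori.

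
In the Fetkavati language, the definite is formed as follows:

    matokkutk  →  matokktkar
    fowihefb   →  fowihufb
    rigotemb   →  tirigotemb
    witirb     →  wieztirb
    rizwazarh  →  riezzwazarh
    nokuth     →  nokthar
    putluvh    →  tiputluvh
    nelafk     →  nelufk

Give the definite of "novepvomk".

tinovepvomk

rizwazarh and nokuth both end in -h yet inflect differently (riezzwazarh, nokthar), so the final letter is not what conditions the rule; the second-to-last letter is.
"novepvomk" has second-to-last letter 'm'. The one such stem in the data (rigotemb → tirigotemb) adds the prefix ti-, so the same rule applies.
So novepvomk → tinovepvomk.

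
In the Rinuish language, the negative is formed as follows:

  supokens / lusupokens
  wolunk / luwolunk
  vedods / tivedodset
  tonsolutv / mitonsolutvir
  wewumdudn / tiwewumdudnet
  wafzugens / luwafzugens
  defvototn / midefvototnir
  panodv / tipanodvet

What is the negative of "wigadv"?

tonsolutv and panodv both end in -v yet inflect differently (mitonsolutvir, tipanodvet), so the final letter is not what conditions the rule; the second-to-last letter is.
"wigadv" has second-to-last letter 'd'. The stems whose second-to-last letter is 'd' (panodv → tipanodvet, vedods → tivedodset, wewumdudn → tiwewumdudnet) add ti- … -et around the stem.
The other patterns: stems whose second-to-last letter is 't' add mi- … -ir around the stem; stems whose second-to-last letter is 'n' add the prefix lu-.
So wigadv → tiwigadvet.

tiwigadvet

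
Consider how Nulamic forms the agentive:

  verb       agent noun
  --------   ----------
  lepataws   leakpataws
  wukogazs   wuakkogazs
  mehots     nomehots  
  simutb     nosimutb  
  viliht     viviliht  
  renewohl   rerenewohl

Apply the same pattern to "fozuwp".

"fozuwp" has second-to-last letter 'w'. The one such stem in the data (lepataws → leakpataws) inserts -ak- after the first vowel (as does wukogazs), so the same rule applies.
So fozuwp → foakzuwp.

foakzuwp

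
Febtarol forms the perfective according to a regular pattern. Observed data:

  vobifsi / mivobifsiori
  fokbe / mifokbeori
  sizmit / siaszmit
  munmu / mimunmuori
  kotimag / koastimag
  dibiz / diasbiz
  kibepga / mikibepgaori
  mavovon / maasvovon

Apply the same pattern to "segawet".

kotimag and kibepga both have last vowel 'a' yet inflect differently (koastimag, mikibepgaori), so the last vowel is not what conditions the rule; whether the stem ends in a vowel or a consonant is.
"segawet" ends in a consonant. The stems ending in a consonant (mavovon → maasvovon, kotimag → koastimag, dibiz → diasbiz) insert -as- after the first vowel.
The other pattern: stems ending in a vowel add mi- … -ori around the stem.
So segawet → seasgawet.

seasgawet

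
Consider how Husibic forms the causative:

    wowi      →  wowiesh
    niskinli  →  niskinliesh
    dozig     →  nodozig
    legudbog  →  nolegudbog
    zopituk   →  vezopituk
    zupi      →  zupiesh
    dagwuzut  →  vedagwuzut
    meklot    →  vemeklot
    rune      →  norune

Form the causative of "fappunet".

wowi and dozig both have last vowel 'i' yet inflect differently (wowiesh, nodozig), so the last vowel is not what conditions the rule; the final letter is.
"fappunet" ends in -t. The stems ending in -t (dagwuzut → vedagwuzut, meklot → vemeklot) add the prefix ve-.
So fappunet → vefappunet.

vefappunet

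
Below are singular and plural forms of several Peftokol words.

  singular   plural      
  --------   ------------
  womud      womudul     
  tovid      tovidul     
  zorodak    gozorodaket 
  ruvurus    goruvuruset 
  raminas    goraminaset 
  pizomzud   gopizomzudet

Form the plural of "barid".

baridul

womud and pizomzud both end in -d yet inflect differently (womudul, gopizomzudet), so the final letter is not what conditions the rule; the number of vowels is.
"barid" has 2 vowels. The stems with 2 vowels (womud → womudul, tovid → tovidul) add -ul.
So barid → baridul.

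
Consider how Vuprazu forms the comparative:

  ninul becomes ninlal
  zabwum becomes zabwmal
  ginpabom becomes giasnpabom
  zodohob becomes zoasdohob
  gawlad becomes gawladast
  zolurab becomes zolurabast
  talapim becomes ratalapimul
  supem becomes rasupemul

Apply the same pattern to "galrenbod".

"galrenbod" has last vowel 'o'. The stems whose last vowel is 'o' (ginpabom → giasnpabom, zodohob → zoasdohob) insert -as- after the first vowel.
The other patterns: stems whose last vowel is 'u' delete the last vowel and add -al; stems whose last vowel is 'a' add -ast; stems whose last vowel is 'e' or 'i' add ra- … -ul around the stem.
So galrenbod → gaaslrenbod.

gaaslrenbod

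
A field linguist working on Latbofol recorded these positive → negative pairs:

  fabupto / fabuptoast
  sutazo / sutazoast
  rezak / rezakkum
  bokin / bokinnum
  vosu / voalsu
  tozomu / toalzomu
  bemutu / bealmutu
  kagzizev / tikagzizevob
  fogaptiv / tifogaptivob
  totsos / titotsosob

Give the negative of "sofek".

bokin and fogaptiv both have last vowel 'i' yet inflect differently (bokinnum, tifogaptivob), so the last vowel is not what conditions the rule; the final letter is.
"sofek" ends in -k. The one such stem in the data (rezak → rezakkum) doubles the final consonant and adds -um (as does bokin), so the same rule applies.
The other patterns: stems ending in -o add -ast; stems ending in -u insert -al- after the first vowel; stems ending in -s or -v add ti- … -ob around the stem.
So sofek → sofekkum.

sofekkum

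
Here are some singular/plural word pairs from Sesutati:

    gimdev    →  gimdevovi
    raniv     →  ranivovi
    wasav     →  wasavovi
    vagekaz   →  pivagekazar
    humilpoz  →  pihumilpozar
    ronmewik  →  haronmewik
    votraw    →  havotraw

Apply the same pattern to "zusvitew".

hazusvitew

wasav and vagekaz both have last vowel 'a' yet inflect differently (wasavovi, pivagekazar), so the last vowel is not what conditions the rule; the final letter is.
"zusvitew" ends in -w. The one such stem in the data (votraw → havotraw) adds the prefix ha-, so the same rule applies.
So zusvitew → hazusvitew.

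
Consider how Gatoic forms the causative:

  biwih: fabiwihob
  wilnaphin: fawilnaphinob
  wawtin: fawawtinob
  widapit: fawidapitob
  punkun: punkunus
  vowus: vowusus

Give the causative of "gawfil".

wilnaphin and punkun both end in -n yet inflect differently (fawilnaphinob, punkunus), so the final letter is not what conditions the rule; the last vowel is.
"gawfil" has last vowel 'i'. The stems whose last vowel is 'i' (biwih → fabiwihob, wilnaphin → fawilnaphinob, wawtin → fawawtinob) add fa- … -ob around the stem.
So gawfil → fagawfilob.

fagawfilob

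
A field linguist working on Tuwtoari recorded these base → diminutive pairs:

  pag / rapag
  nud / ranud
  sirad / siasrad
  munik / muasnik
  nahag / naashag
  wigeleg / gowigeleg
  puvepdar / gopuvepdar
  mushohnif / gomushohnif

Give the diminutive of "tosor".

nud and sirad both end in -d yet inflect differently (ranud, siasrad), so the final letter is not what conditions the rule; the number of vowels is.
"tosor" has 2 vowels. The stems with 2 vowels (sirad → siasrad, munik → muasnik, nahag → naashag) insert -as- after the first vowel.
The other patterns: stems with 1 vowel add the prefix ra-; stems with 3 vowels add the prefix go-.
So tosor → toassor.

toassor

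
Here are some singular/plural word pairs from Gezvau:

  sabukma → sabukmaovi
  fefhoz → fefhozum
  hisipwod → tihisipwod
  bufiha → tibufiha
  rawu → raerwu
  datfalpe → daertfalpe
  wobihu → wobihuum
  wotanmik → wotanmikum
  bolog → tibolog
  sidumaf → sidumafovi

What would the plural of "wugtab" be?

wugtabum

wobihu and rawu both end in -u yet inflect differently (wobihuum, raerwu), so the final letter is not what conditions the rule; the first letter is.
"wugtab" begins with w-. The stems beginning with w- (wotanmik → wotanmikum, wobihu → wobihuum) add -um.
So wugtab → wugtabum.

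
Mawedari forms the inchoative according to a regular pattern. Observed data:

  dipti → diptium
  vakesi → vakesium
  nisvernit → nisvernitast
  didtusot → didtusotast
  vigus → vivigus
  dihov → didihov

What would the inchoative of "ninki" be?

ninkium

dipti and nisvernit both have last vowel 'i' yet inflect differently (diptium, nisvernitast), so the last vowel is not what conditions the rule; the final letter is.
"ninki" ends in -i. The stems ending in -i (dipti → diptium, vakesi → vakesium) add -um.
The other patterns: stems ending in -t add -ast; stems ending in -s or -v repeat the first consonant+vowel as a prefix.
So ninki → ninkium.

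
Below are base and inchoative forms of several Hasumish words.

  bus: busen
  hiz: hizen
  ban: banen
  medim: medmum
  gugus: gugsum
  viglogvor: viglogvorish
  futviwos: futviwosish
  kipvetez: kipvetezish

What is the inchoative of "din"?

bus and gugus both end in -s yet inflect differently (busen, gugsum), so the final letter is not what conditions the rule; the number of vowels is.
"din" has 1 vowel. The stems with 1 vowel (bus → busen, hiz → hizen, ban → banen) add -en.
The other patterns: stems with 2 vowels delete the last vowel and add -um; stems with 3 vowels add -ish.
So din → dinen.

dinen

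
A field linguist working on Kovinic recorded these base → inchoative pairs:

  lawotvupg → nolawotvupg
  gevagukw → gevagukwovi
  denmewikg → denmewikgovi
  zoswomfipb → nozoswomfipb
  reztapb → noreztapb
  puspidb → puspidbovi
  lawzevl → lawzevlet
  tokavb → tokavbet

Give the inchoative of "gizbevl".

"gizbevl" has second-to-last letter 'v'. The stems whose second-to-last letter is 'v' (lawzevl → lawzevlet, tokavb → tokavbet) add -et.
The other patterns: stems whose second-to-last letter is 'p' add the prefix no-; stems whose second-to-last letter is 'd' or 'k' add -ovi.
So gizbevl → gizbevlet.

gizbevlet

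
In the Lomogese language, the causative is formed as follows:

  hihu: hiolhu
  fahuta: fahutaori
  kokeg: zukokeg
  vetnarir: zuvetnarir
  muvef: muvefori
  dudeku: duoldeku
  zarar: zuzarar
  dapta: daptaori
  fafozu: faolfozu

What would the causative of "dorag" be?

"dorag" ends in -g. The one such stem in the data (kokeg → zukokeg) adds the prefix zu-, so the same rule applies.
So dorag → zudorag.

zudorag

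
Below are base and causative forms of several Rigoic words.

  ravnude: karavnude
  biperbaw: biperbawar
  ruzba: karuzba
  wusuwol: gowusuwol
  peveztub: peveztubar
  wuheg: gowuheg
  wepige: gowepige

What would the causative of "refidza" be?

karefidza

wepige and ravnude both end in -e yet inflect differently (gowepige, karavnude), so the final letter is not what conditions the rule; the first letter is.
"refidza" begins with r-. The stems beginning with r- (ruzba → karuzba, ravnude → karavnude) add the prefix ka-.
So refidza → karefidza.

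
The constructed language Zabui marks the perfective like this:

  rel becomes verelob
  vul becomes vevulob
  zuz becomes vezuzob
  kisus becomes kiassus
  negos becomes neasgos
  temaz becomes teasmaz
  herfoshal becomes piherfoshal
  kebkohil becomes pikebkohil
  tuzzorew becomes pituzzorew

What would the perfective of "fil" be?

zuz and temaz both end in -z yet inflect differently (vezuzob, teasmaz), so the final letter is not what conditions the rule; the number of vowels is.
"fil" has 1 vowel. The stems with 1 vowel (rel → verelob, vul → vevulob, zuz → vezuzob) add ve- … -ob around the stem.
So fil → vefilob.

vefilob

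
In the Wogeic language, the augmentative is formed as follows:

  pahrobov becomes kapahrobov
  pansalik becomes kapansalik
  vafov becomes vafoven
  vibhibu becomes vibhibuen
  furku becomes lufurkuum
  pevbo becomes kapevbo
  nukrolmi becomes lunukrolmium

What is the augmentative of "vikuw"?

"vikuw" begins with v-. The stems beginning with v- (vafov → vafoven, vibhibu → vibhibuen) add -en.
The other patterns: stems beginning with f- or n- add lu- … -um around the stem; stems beginning with p- add the prefix ka-.
So vikuw → vikuwen.

vikuwen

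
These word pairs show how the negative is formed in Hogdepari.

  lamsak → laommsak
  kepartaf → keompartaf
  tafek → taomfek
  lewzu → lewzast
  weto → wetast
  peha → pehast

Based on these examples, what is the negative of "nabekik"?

naombekik

"nabekik" ends in a consonant. The stems ending in a consonant (lamsak → laommsak, kepartaf → keompartaf, tafek → taomfek) insert -om- after the first vowel.
So nabekik → naombekik.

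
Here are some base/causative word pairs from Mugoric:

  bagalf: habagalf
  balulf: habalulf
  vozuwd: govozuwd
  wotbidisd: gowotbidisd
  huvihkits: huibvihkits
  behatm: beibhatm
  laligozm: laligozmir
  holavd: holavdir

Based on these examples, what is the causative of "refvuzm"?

behatm and laligozm both end in -m yet inflect differently (beibhatm, laligozmir), so the final letter is not what conditions the rule; the second-to-last letter is.
"refvuzm" has second-to-last letter 'z'. The one such stem in the data (laligozm → laligozmir) adds -ir, so the same rule applies.
So refvuzm → refvuzmir.

refvuzmir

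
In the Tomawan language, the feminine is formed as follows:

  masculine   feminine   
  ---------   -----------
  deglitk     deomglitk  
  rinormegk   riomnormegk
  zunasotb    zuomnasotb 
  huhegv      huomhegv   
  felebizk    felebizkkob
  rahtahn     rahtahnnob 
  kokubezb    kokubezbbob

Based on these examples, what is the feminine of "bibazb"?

"bibazb" has second-to-last letter 'z'. The stems whose second-to-last letter is 'z' (felebizk → felebizkkob, kokubezb → kokubezbbob) double the final consonant and add -ob.
The other pattern: stems whose second-to-last letter is 'g' or 't' insert -om- after the first vowel.
So bibazb → bibazbbob.

bibazbbob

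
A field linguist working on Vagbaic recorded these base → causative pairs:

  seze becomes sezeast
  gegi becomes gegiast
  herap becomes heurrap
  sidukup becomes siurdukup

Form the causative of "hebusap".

heurbusap

seze and sidukup both begin with s- yet inflect differently (sezeast, siurdukup), so the first letter is not what conditions the rule; whether the stem ends in a vowel or a consonant is.
"hebusap" ends in a consonant. The stems ending in a consonant (herap → heurrap, sidukup → siurdukup) insert -ur- after the first vowel.
The other pattern: stems ending in a vowel add -ast.
So hebusap → heurbusap.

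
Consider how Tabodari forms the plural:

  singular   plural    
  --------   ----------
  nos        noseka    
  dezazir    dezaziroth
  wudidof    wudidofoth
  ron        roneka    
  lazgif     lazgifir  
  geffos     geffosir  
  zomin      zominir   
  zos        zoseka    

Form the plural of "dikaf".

nos and geffos both end in -s yet inflect differently (noseka, geffosir), so the final letter is not what conditions the rule; the number of vowels is.
"dikaf" has 2 vowels. The stems with 2 vowels (geffos → geffosir, lazgif → lazgifir, zomin → zominir) add -ir.
So dikaf → dikafir.

dikafir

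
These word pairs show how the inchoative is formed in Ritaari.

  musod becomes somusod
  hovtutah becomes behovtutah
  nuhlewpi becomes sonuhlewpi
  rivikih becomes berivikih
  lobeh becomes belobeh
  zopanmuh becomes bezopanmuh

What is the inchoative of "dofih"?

bedofih

rivikih and nuhlewpi both have last vowel 'i' yet inflect differently (berivikih, sonuhlewpi), so the last vowel is not what conditions the rule; the final letter is.
"dofih" ends in -h. The stems ending in -h (lobeh → belobeh, rivikih → berivikih, zopanmuh → bezopanmuh) add the prefix be-.
The other pattern: stems ending in -d or -i add the prefix so-.
So dofih → bedofih.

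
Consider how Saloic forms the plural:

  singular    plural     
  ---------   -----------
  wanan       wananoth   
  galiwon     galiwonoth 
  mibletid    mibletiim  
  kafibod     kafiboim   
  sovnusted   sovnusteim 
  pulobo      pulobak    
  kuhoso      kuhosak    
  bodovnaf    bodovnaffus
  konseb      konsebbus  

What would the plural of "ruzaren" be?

"ruzaren" ends in -n. The stems ending in -n (wanan → wananoth, galiwon → galiwonoth) add -oth.
So ruzaren → ruzarenoth.

ruzarenoth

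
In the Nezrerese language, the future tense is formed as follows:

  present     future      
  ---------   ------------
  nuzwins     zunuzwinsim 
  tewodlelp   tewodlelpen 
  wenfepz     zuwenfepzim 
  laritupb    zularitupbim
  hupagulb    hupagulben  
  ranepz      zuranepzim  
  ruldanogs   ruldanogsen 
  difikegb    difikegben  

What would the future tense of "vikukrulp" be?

vikukrulpen

ruldanogs and nuzwins both end in -s yet inflect differently (ruldanogsen, zunuzwinsim), so the final letter is not what conditions the rule; the second-to-last letter is.
"vikukrulp" has second-to-last letter 'l'. The stems whose second-to-last letter is 'l' (hupagulb → hupagulben, tewodlelp → tewodlelpen) add -en.
So vikukrulp → vikukrulpen.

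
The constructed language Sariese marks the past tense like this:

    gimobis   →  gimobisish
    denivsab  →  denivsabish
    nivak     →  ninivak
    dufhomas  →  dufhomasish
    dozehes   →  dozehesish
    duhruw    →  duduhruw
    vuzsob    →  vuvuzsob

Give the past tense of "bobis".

denivsab and vuzsob both end in -b yet inflect differently (denivsabish, vuvuzsob), so the final letter is not what conditions the rule; the number of vowels is.
"bobis" has 2 vowels. The stems with 2 vowels (vuzsob → vuvuzsob, nivak → ninivak, duhruw → duduhruw) repeat the first consonant+vowel as a prefix.
So bobis → bobobis.

bobobis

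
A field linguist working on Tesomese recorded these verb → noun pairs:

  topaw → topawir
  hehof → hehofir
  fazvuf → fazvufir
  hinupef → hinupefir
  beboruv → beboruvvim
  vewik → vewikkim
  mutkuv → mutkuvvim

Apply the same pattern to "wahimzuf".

"wahimzuf" ends in -f. The stems ending in -f (hehof → hehofir, fazvuf → fazvufir, hinupef → hinupefir) add -ir.
So wahimzuf → wahimzufir.

wahimzufir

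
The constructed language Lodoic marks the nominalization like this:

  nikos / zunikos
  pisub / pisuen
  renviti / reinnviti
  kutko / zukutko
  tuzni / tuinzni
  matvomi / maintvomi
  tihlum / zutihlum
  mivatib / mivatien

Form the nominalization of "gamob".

gamoen

renviti and mivatib both have last vowel 'i' yet inflect differently (reinnviti, mivatien), so the last vowel is not what conditions the rule; the final letter is.
"gamob" ends in -b. The stems ending in -b (mivatib → mivatien, pisub → pisuen) drop the final letter and add -en.
So gamob → gamoen.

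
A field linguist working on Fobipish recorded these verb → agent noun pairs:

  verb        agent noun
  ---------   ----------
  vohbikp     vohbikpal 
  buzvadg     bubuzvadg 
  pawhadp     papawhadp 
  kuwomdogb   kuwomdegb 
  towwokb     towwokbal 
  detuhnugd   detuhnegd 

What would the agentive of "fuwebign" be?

fuwebegn

"fuwebign" has second-to-last letter 'g'. The stems whose second-to-last letter is 'g' (kuwomdogb → kuwomdegb, detuhnugd → detuhnegd) change the last vowel to 'e'.
The other patterns: stems whose second-to-last letter is 'd' repeat the first consonant+vowel as a prefix; stems whose second-to-last letter is 'k' add -al.
So fuwebign → fuwebegn.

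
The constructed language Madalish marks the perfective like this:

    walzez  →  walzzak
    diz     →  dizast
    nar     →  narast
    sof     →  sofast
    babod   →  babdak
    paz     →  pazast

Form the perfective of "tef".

tefast

diz and walzez both end in -z yet inflect differently (dizast, walzzak), so the final letter is not what conditions the rule; the number of vowels is.
"tef" has 1 vowel. The stems with 1 vowel (sof → sofast, nar → narast, diz → dizast) add -ast.
The other pattern: stems with 2 vowels delete the last vowel and add -ak.
So tef → tefast.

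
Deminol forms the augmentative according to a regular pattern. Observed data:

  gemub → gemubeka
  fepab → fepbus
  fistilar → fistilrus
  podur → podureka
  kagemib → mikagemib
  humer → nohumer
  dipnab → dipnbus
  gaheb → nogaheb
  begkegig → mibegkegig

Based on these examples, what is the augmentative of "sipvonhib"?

misipvonhib

gemub and dipnab both end in -b yet inflect differently (gemubeka, dipnbus), so the final letter is not what conditions the rule; the last vowel is.
"sipvonhib" has last vowel 'i'. The stems whose last vowel is 'i' (begkegig → mibegkegig, kagemib → mikagemib) add the prefix mi-.
The other patterns: stems whose last vowel is 'u' add -eka; stems whose last vowel is 'a' delete the last vowel and add -us; stems whose last vowel is 'e' add the prefix no-.
So sipvonhib → misipvonhib.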